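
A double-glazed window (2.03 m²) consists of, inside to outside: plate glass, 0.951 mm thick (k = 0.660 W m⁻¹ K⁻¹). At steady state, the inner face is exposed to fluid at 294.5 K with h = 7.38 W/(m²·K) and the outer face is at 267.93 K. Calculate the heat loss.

Treat each layer as a resistance in series:
  R_conv,in = 1/(hA) = 1/(7.38·2.03) = 0.06675 K/W
  R_plate glass = L/(kA) = 9.51×10^-4/(0.660·2.03) = 7.098×10^-4 K/W
ΣR = 0.06675 + 7.098×10^-4 = 0.06746 K/W
Q = ΔT/ΣR = (294.5 K − 267.93 K)/0.06746 = 394 W

Q = 394 W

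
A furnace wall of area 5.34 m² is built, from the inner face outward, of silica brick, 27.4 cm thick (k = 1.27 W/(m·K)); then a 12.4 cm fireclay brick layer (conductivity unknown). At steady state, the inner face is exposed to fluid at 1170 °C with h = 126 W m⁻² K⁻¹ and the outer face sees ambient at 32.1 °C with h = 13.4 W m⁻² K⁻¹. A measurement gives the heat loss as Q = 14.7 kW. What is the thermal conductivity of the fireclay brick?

ΣR = ΔT/Q = |1170 − 32.1|/14700 = 0.07741 K/W
Known resistances:
  R_conv,in = 1/(hA) = 1/(126·5.34) = 0.001486 K/W
  R_silica brick = L/(kA) = 0.274/(1.27·5.34) = 0.04040 K/W
  R_conv,out = 1/(hA) = 1/(13.4·5.34) = 0.01398 K/W
R_fireclay brick = ΣR − ΣR_known = 0.07741 − 0.05587 = 0.02154 K/W
L/(kA) = 0.02154 ⇒ k = 0.124/(0.02154·5.34) = 1.08 W/m·K

k = 1.08 W/m·K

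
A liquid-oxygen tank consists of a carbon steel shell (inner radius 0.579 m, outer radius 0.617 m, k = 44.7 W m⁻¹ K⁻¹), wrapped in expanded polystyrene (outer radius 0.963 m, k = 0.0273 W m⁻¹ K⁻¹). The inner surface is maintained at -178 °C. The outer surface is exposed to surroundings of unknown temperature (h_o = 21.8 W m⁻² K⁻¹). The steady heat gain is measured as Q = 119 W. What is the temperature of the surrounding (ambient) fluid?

Sum the resistances:
  R_carbon steel = (1/0.579 − 1/0.617)/(4πk) = 0.1064/(4π·44.7) = 1.894×10^-4 K/W
  R_expanded polystyrene = (1/0.617 − 1/0.963)/(4πk) = 0.5823/(4π·0.0273) = 1.697 K/W
  R_conv,out = 1/(4πr²h) = 1/(4π·0.963²·21.8) = 0.003936 K/W
ΣR = 1.702 K/W
ΔT = Q·ΣR = 119 × 1.702 = 202.5 K
Heat flows inward, so T_out = T_in + ΔT = -178 + 202.5 = 24.5 °C

T_out = 24.5 °C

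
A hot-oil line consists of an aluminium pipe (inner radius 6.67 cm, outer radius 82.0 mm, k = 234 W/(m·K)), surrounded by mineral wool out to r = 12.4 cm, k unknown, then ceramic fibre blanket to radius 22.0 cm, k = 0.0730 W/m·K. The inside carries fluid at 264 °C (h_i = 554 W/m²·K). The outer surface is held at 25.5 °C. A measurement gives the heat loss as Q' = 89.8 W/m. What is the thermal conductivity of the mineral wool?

ΣR = ΔT/Q' = |264 − 25.5|/89.8 = 2.656 m·K/W
Known resistances:
  R'_conv,in = 1/(2πr h) = 1/(2π·0.0667·554) = 0.004307 m·K/W
  R'_aluminium = ln(0.0820/0.0667)/(2πk) = 0.2065/(2π·234) = 1.405×10^-4 m·K/W
  R'_ceramic fibre blanket = ln(0.220/0.124)/(2πk) = 0.5733/(2π·0.0730) = 1.250 m·K/W
R_mineral wool = ΣR − ΣR_known = 2.656 − 1.254 = 1.402 m·K/W
ln(r₂/r₁)/(2πk) = 1.402 ⇒ k = 0.4136/(2π·1.402) = 0.0470 W/m·K

k = 0.0470 W/m·K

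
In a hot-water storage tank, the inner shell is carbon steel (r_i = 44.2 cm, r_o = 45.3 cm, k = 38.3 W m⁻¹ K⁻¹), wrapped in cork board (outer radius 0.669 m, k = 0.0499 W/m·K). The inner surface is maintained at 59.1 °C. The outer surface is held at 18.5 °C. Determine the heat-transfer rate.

Q = 35.7 W

Resistance network (inner→outer):
  R_carbon steel = (1/0.442 − 1/0.453)/(4πk) = 0.05494/(4π·38.3) = 1.141×10^-4 K/W
  R_cork board = (1/0.453 − 1/0.669)/(4πk) = 0.7127/(4π·0.0499) = 1.137 K/W
ΣR = 1.141×10^-4 + 1.137 = 1.137 K/W
Q = ΔT/ΣR = (59.1 °C − 18.5 °C)/1.137 = 35.7 W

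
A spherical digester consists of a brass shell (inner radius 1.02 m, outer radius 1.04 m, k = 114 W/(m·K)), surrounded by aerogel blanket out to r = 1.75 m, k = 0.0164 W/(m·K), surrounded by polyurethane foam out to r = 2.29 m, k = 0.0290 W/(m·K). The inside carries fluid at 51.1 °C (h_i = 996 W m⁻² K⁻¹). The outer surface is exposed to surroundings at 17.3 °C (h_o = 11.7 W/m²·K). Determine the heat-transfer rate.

Q = 14.9 W

Series thermal resistances, inner to outer:
  R_conv,in = 1/(4πr²h) = 1/(4π·1.02²·996) = 7.679×10^-5 K/W
  R_brass = (1/1.02 − 1/1.04)/(4πk) = 0.01885/(4π·114) = 1.316×10^-5 K/W
  R_aerogel blanket = (1/1.04 − 1/1.75)/(4πk) = 0.3901/(4π·0.0164) = 1.893 K/W
  R_polyurethane foam = (1/1.75 − 1/2.29)/(4πk) = 0.1347/(4π·0.0290) = 0.3698 K/W
  R_conv,out = 1/(4πr²h) = 1/(4π·2.29²·11.7) = 0.001297 K/W
ΣR = 7.679×10^-5 + 1.316×10^-5 + 1.893 + 0.3698 + 0.001297 = 2.264 K/W
Q = ΔT/ΣR = (51.1 °C − 17.3 °C)/2.264 = 14.9 W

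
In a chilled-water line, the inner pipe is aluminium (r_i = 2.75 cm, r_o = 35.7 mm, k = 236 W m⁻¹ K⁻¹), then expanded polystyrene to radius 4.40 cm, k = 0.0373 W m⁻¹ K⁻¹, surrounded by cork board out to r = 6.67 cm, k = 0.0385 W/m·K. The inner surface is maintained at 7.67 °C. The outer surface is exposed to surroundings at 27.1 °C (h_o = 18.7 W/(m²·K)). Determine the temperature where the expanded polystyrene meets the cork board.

T = 14.0 °C

Treat each layer as a resistance in series:
  R'_aluminium = ln(0.0357/0.0275)/(2πk) = 0.2610/(2π·236) = 1.760×10^-4 m·K/W
  R'_expanded polystyrene = ln(0.0440/0.0357)/(2πk) = 0.2090/(2π·0.0373) = 0.8919 m·K/W
  R'_cork board = ln(0.0667/0.0440)/(2πk) = 0.4160/(2π·0.0385) = 1.720 m·K/W
  R'_conv,out = 1/(2πr h) = 1/(2π·0.0667·18.7) = 0.1276 m·K/W
ΣR = 1.760×10^-4 + 0.8919 + 1.720 + 0.1276 = 2.740 m·K/W
Q' = ΔT/ΣR = (7.67 °C − 27.1 °C)/2.740 = -7.091 W/m
From the inner boundary to the expanded polystyrene/cork board interface, ΣR_partial = 0.8921 m·K/W.
T_interface = T_in − Q'·ΣR_partial = 7.67 °C − (-7.091)(0.8921) = 14.0 °C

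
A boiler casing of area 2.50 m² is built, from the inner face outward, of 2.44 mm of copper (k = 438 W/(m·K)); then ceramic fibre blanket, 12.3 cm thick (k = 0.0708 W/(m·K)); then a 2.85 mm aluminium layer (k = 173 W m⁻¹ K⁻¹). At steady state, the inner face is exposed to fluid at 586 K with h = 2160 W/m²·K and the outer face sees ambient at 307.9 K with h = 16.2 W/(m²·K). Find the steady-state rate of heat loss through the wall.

Treat each layer as a resistance in series:
  R_conv,in = 1/(hA) = 1/(2160·2.50) = 1.852×10^-4 K/W
  R_copper = L/(kA) = 0.00244/(438·2.50) = 2.228×10^-6 K/W
  R_ceramic fibre blanket = L/(kA) = 0.123/(0.0708·2.50) = 0.6949 K/W
  R_aluminium = L/(kA) = 0.00285/(173·2.50) = 6.590×10^-6 K/W
  R_conv,out = 1/(hA) = 1/(16.2·2.50) = 0.02469 K/W
ΣR = 1.852×10^-4 + 2.228×10^-6 + 0.6949 + 6.590×10^-6 + 0.02469 = 0.7198 K/W
Q = ΔT/ΣR = (586 K − 307.9 K)/0.7198 = 386 W

Q = 386 W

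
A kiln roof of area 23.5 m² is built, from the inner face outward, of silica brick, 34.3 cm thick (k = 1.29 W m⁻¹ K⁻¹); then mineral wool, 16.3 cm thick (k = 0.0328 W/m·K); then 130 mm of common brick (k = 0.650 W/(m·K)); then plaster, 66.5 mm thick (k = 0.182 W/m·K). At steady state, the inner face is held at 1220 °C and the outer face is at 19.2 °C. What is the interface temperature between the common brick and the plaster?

T = 95 °C

Series thermal resistances, inner to outer:
  R_silica brick = L/(kA) = 0.343/(1.29·23.5) = 0.01131 K/W
  R_mineral wool = L/(kA) = 0.163/(0.0328·23.5) = 0.2115 K/W
  R_common brick = L/(kA) = 0.130/(0.650·23.5) = 0.008511 K/W
  R_plaster = L/(kA) = 0.0665/(0.182·23.5) = 0.01555 K/W
ΣR = 0.01131 + 0.2115 + 0.008511 + 0.01555 = 0.2469 K/W
Q = ΔT/ΣR = (1220 °C − 19.2 °C)/0.2469 = 4864 W
From the inner boundary to the common brick/plaster interface, ΣR_partial = 0.2313 K/W.
T_interface = T_in − Q·ΣR_partial = 1220 °C − (4864)(0.2313) = 95 °C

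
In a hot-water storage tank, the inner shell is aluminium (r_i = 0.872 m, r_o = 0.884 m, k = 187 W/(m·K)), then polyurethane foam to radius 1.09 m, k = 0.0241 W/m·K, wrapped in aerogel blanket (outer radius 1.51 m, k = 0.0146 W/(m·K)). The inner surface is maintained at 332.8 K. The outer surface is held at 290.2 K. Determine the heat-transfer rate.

Series thermal resistances, inner to outer:
  R_aluminium = (1/0.872 − 1/0.884)/(4πk) = 0.01557/(4π·187) = 6.625×10^-6 K/W
  R_polyurethane foam = (1/0.884 − 1/1.09)/(4πk) = 0.2138/(4π·0.0241) = 0.7059 K/W
  R_aerogel blanket = (1/1.09 − 1/1.51)/(4πk) = 0.2552/(4π·0.0146) = 1.391 K/W
ΣR = 6.625×10^-6 + 0.7059 + 1.391 = 2.097 K/W
Q = ΔT/ΣR = (332.8 K − 290.2 K)/2.097 = 20.3 W

Q = 20.3 W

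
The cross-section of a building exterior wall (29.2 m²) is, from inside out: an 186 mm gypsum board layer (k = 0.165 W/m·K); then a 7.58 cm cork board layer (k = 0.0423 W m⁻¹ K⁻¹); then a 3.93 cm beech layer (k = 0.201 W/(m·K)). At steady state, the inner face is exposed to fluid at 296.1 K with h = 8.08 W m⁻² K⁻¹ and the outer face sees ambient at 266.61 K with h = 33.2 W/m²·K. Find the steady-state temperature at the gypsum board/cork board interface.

T = 284.8 K

Resistance network (inner→outer):
  R_conv,in = 1/(hA) = 1/(8.08·29.2) = 0.004238 K/W
  R_gypsum board = L/(kA) = 0.186/(0.165·29.2) = 0.03861 K/W
  R_cork board = L/(kA) = 0.0758/(0.0423·29.2) = 0.06137 K/W
  R_beech = L/(kA) = 0.0393/(0.201·29.2) = 0.006696 K/W
  R_conv,out = 1/(hA) = 1/(33.2·29.2) = 0.001032 K/W
ΣR = 0.004238 + 0.03861 + 0.06137 + 0.006696 + 0.001032 = 0.1119 K/W
Q = ΔT/ΣR = (296.1 K − 266.61 K)/0.1119 = 263.5 W
From the inner boundary to the gypsum board/cork board interface, ΣR_partial = 0.04285 K/W.
T_interface = T_in − Q·ΣR_partial = 296.1 K − (263.5)(0.04285) = 284.8 K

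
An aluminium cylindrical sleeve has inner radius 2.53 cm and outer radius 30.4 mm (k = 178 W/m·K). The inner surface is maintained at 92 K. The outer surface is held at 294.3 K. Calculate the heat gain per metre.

Q' = 1230 kW/m

Q' = 2πk·ΔT/ln(r₂/r₁) = 2π × 178 × 202.3 / ln(0.0304/0.0253) = 1.23×10^6 W/m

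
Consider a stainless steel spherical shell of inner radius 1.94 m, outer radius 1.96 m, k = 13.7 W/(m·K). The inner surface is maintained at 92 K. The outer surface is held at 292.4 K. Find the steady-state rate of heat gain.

Q = 6560 kW

Q = 4πk·ΔT/(1/r₁ − 1/r₂) = 4π × 13.7 × 200.4 / (1/1.94 − 1/1.96) = 6.56×10^6 W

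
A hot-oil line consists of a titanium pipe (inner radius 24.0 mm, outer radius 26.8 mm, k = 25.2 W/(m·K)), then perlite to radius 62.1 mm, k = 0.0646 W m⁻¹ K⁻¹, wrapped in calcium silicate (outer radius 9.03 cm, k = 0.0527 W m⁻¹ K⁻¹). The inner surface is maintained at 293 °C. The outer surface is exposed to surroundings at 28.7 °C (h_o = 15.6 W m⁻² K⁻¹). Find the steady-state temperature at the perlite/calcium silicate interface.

Series thermal resistances, inner to outer:
  R'_titanium = ln(0.0268/0.0240)/(2πk) = 0.1103/(2π·25.2) = 6.969×10^-4 m·K/W
  R'_perlite = ln(0.0621/0.0268)/(2πk) = 0.8403/(2π·0.0646) = 2.070 m·K/W
  R'_calcium silicate = ln(0.0903/0.0621)/(2πk) = 0.3744/(2π·0.0527) = 1.131 m·K/W
  R'_conv,out = 1/(2πr h) = 1/(2π·0.0903·15.6) = 0.1130 m·K/W
ΣR = 6.969×10^-4 + 2.070 + 1.131 + 0.1130 = 3.315 m·K/W
Q' = ΔT/ΣR = (293 °C − 28.7 °C)/3.315 = 79.73 W/m
From the inner boundary to the perlite/calcium silicate interface, ΣR_partial = 2.071 m·K/W.
T_interface = T_in − Q'·ΣR_partial = 293 °C − (79.73)(2.071) = 128 °C

T = 128 °C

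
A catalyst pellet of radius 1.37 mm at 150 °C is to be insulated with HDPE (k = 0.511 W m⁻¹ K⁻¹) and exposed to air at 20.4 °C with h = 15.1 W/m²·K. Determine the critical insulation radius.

For a sphere, r_cr = 2k_ins/h = 2·0.511/15.1 = 0.0677 m = 6.77 cm

r_cr = 6.77 cm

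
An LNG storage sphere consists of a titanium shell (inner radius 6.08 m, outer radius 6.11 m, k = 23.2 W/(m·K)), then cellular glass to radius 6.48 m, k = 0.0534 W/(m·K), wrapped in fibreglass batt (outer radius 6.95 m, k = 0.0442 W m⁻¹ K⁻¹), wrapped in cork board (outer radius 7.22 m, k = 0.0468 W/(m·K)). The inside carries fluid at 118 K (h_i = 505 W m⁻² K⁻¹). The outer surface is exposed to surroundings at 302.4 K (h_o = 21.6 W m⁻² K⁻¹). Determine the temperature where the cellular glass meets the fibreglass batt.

T = 179.3 K

Resistance network (inner→outer):
  R_conv,in = 1/(4πr²h) = 1/(4π·6.08²·505) = 4.263×10^-6 K/W
  R_titanium = (1/6.08 − 1/6.11)/(4πk) = 8.076×10^-4/(4π·23.2) = 2.770×10^-6 K/W
  R_cellular glass = (1/6.11 − 1/6.48)/(4πk) = 0.009345/(4π·0.0534) = 0.01393 K/W
  R_fibreglass batt = (1/6.48 − 1/6.95)/(4πk) = 0.01044/(4π·0.0442) = 0.01879 K/W
  R_cork board = (1/6.95 − 1/7.22)/(4πk) = 0.005381/(4π·0.0468) = 0.009149 K/W
  R_conv,out = 1/(4πr²h) = 1/(4π·7.22²·21.6) = 7.067×10^-5 K/W
ΣR = 4.263×10^-6 + 2.770×10^-6 + 0.01393 + 0.01879 + 0.009149 + 7.067×10^-5 = 0.04195 K/W
Q = ΔT/ΣR = (118 K − 302.4 K)/0.04195 = -4396 W
From the inner boundary to the cellular glass/fibreglass batt interface, ΣR_partial = 0.01394 K/W.
T_interface = T_in − Q·ΣR_partial = 118 K − (-4396)(0.01394) = 179.3 K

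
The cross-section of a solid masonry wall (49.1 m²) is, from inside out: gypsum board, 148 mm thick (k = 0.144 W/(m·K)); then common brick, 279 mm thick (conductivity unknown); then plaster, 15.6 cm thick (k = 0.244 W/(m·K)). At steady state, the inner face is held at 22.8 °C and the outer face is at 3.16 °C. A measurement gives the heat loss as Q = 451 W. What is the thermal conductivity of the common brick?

ΣR = ΔT/Q = |22.8 − 3.16|/451 = 0.04355 K/W
Known resistances:
  R_gypsum board = L/(kA) = 0.148/(0.144·49.1) = 0.02093 K/W
  R_plaster = L/(kA) = 0.156/(0.244·49.1) = 0.01302 K/W
R_common brick = ΣR − ΣR_known = 0.04355 − 0.03395 = 0.009600 K/W
L/(kA) = 0.009600 ⇒ k = 0.279/(0.009600·49.1) = 0.592 W/m·K

k = 0.592 W/m·K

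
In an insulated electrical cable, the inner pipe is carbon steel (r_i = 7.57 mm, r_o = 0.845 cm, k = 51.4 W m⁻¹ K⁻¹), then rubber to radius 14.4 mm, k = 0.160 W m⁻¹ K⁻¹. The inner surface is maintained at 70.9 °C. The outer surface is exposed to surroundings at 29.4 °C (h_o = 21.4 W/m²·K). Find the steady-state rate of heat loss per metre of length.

Series thermal resistances, inner to outer:
  R'_carbon steel = ln(0.00845/0.00757)/(2πk) = 0.1100/(2π·51.4) = 3.405×10^-4 m·K/W
  R'_rubber = ln(0.0144/0.00845)/(2πk) = 0.5331/(2π·0.160) = 0.5302 m·K/W
  R'_conv,out = 1/(2πr h) = 1/(2π·0.0144·21.4) = 0.5165 m·K/W
ΣR = 3.405×10^-4 + 0.5302 + 0.5165 = 1.047 m·K/W
Q' = ΔT/ΣR = (70.9 °C − 29.4 °C)/1.047 = 39.6 W/m

Q' = 39.6 W/m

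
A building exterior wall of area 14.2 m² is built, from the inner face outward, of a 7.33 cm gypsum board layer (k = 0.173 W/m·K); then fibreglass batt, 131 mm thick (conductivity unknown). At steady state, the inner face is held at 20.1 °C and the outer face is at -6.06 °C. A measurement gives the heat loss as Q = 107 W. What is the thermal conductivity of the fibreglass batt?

k = 0.0430 W/m·K

ΣR = ΔT/Q = |20.1 − -6.06|/107 = 0.2445 K/W
Known resistances:
  R_gypsum board = L/(kA) = 0.0733/(0.173·14.2) = 0.02984 K/W
R_fibreglass batt = ΣR − ΣR_known = 0.2445 − 0.02984 = 0.2147 K/W
L/(kA) = 0.2147 ⇒ k = 0.131/(0.2147·14.2) = 0.0430 W/m·K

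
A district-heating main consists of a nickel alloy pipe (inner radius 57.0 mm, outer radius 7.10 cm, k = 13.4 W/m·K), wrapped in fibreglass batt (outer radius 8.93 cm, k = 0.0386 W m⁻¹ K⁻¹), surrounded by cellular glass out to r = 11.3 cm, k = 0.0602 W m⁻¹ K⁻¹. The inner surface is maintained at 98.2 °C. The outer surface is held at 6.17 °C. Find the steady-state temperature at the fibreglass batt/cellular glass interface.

T = 42.6 °C

Treat each layer as a resistance in series:
  R'_nickel alloy = ln(0.0710/0.0570)/(2πk) = 0.2196/(2π·13.4) = 0.002609 m·K/W
  R'_fibreglass batt = ln(0.0893/0.0710)/(2πk) = 0.2293/(2π·0.0386) = 0.9455 m·K/W
  R'_cellular glass = ln(0.113/0.0893)/(2πk) = 0.2354/(2π·0.0602) = 0.6223 m·K/W
ΣR = 0.002609 + 0.9455 + 0.6223 = 1.570 m·K/W
Q' = ΔT/ΣR = (98.2 °C − 6.17 °C)/1.570 = 58.62 W/m
From the inner boundary to the fibreglass batt/cellular glass interface, ΣR_partial = 0.9481 m·K/W.
T_interface = T_in − Q'·ΣR_partial = 98.2 °C − (58.62)(0.9481) = 42.6 °C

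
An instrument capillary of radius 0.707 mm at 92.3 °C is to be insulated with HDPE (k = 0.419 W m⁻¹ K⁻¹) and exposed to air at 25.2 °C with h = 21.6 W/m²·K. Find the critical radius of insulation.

r_cr = 1.94 cm

For a cylinder, r_cr = k_ins/h = 0.419/21.6 = 0.0194 m = 1.94 cm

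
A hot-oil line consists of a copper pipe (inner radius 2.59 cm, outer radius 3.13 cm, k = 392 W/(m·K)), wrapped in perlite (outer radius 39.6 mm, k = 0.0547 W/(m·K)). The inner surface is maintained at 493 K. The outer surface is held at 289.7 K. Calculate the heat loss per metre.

Series thermal resistances, inner to outer:
  R'_copper = ln(0.0313/0.0259)/(2πk) = 0.1894/(2π·392) = 7.689×10^-5 m·K/W
  R'_perlite = ln(0.0396/0.0313)/(2πk) = 0.2352/(2π·0.0547) = 0.6844 m·K/W
ΣR = 7.689×10^-5 + 0.6844 = 0.6845 m·K/W
Q' = ΔT/ΣR = (493 K − 289.7 K)/0.6845 = 297 W/m

Q' = 297 W/m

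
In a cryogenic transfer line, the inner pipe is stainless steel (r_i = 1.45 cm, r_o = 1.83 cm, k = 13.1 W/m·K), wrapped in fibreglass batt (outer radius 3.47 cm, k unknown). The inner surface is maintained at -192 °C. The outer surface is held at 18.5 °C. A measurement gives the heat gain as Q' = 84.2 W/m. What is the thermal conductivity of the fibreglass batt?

ΣR = ΔT/Q' = |-192 − 18.5|/84.2 = 2.500 m·K/W
Known resistances:
  R'_stainless steel = ln(0.0183/0.0145)/(2πk) = 0.2328/(2π·13.1) = 0.002828 m·K/W
R_fibreglass batt = ΣR − ΣR_known = 2.500 − 0.002828 = 2.497 m·K/W
ln(r₂/r₁)/(2πk) = 2.497 ⇒ k = 0.6398/(2π·2.497) = 0.0408 W/m·K

k = 0.0408 W/m·K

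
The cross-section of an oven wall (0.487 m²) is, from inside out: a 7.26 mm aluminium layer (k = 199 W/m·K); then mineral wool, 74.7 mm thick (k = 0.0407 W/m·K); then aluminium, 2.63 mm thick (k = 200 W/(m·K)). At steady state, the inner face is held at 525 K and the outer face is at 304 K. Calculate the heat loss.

Resistance network (inner→outer):
  R_aluminium = L/(kA) = 0.00726/(199·0.487) = 7.491×10^-5 K/W
  R_mineral wool = L/(kA) = 0.0747/(0.0407·0.487) = 3.769 K/W
  R_aluminium = L/(kA) = 0.00263/(200·0.487) = 2.700×10^-5 K/W
ΣR = 7.491×10^-5 + 3.769 + 2.700×10^-5 = 3.769 K/W
Q = ΔT/ΣR = (525 K − 304 K)/3.769 = 58.6 W

Q = 58.6 W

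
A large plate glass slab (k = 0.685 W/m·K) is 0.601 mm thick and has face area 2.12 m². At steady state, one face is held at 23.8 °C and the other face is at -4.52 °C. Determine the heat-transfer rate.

Q = kA·ΔT/L = 0.685 × 2.12 × |23.8 °C − -4.52 °C| / 6.01×10^-4 = 68400 W

Q = 68.4 kW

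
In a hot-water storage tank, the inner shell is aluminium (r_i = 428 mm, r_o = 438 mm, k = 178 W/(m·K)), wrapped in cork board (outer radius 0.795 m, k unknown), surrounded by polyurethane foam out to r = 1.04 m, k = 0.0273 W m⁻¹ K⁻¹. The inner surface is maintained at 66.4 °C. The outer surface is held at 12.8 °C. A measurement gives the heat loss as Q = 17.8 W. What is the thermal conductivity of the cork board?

k = 0.0380 W/m·K

ΣR = ΔT/Q = |66.4 − 12.8|/17.8 = 3.011 K/W
Known resistances:
  R_aluminium = (1/0.428 − 1/0.438)/(4πk) = 0.05334/(4π·178) = 2.385×10^-5 K/W
  R_polyurethane foam = (1/0.795 − 1/1.04)/(4πk) = 0.2963/(4π·0.0273) = 0.8638 K/W
R_cork board = ΣR − ΣR_known = 3.011 − 0.8638 = 2.147 K/W
(1/r₁−1/r₂)/(4πk) = 2.147 ⇒ k = 1.025/(4π·2.147) = 0.0380 W/m·K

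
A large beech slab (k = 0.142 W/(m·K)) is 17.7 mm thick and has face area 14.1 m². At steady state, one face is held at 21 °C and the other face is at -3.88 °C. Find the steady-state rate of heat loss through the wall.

Q = 2.81 kW

Q = kA·ΔT/L = 0.142 × 14.1 × |21 °C − -3.88 °C| / 0.0177 = 2810 W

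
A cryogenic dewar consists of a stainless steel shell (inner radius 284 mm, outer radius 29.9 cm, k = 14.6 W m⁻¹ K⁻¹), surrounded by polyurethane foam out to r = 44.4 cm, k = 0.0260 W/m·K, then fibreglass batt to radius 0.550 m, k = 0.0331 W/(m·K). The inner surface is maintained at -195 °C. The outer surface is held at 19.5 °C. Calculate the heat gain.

Q = 48.9 W

Series thermal resistances, inner to outer:
  R_stainless steel = (1/0.284 − 1/0.299)/(4πk) = 0.1766/(4π·14.6) = 9.628×10^-4 K/W
  R_polyurethane foam = (1/0.299 − 1/0.444)/(4πk) = 1.092/(4π·0.0260) = 3.343 K/W
  R_fibreglass batt = (1/0.444 − 1/0.550)/(4πk) = 0.4341/(4π·0.0331) = 1.044 K/W
ΣR = 9.628×10^-4 + 3.343 + 1.044 = 4.388 K/W
Q = ΔT/ΣR = (-195 °C − 19.5 °C)/4.388 = -48.9 W
(Negative Q ⇒ heat flows inward; heat gain = 48.9 W.)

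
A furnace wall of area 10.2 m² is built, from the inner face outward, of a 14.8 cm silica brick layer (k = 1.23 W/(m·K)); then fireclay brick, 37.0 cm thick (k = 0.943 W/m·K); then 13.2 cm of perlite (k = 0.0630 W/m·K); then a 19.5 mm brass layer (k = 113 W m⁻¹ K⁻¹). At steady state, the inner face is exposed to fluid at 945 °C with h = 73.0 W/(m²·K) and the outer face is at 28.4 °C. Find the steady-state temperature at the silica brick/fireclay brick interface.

T = 898 °C

Series thermal resistances, inner to outer:
  R_conv,in = 1/(hA) = 1/(73.0·10.2) = 0.001343 K/W
  R_silica brick = L/(kA) = 0.148/(1.23·10.2) = 0.01180 K/W
  R_fireclay brick = L/(kA) = 0.370/(0.943·10.2) = 0.03847 K/W
  R_perlite = L/(kA) = 0.132/(0.0630·10.2) = 0.2054 K/W
  R_brass = L/(kA) = 0.0195/(113·10.2) = 1.692×10^-5 K/W
ΣR = 0.001343 + 0.01180 + 0.03847 + 0.2054 + 1.692×10^-5 = 0.2570 K/W
Q = ΔT/ΣR = (945 °C − 28.4 °C)/0.2570 = 3567 W
From the inner boundary to the silica brick/fireclay brick interface, ΣR_partial = 0.01314 K/W.
T_interface = T_in − Q·ΣR_partial = 945 °C − (3567)(0.01314) = 898 °C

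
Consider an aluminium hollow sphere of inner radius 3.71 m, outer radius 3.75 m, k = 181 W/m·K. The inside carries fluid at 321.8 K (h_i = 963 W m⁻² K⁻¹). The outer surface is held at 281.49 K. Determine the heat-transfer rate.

Q = 5.55×10^6 W

Resistance network (inner→outer):
  R_conv,in = 1/(4πr²h) = 1/(4π·3.71²·963) = 6.004×10^-6 K/W
  R_aluminium = (1/3.71 − 1/3.75)/(4πk) = 0.002875/(4π·181) = 1.264×10^-6 K/W
ΣR = 6.004×10^-6 + 1.264×10^-6 = 7.268×10^-6 K/W
Q = ΔT/ΣR = (321.8 K − 281.49 K)/7.268×10^-6 = 5.55×10^6 W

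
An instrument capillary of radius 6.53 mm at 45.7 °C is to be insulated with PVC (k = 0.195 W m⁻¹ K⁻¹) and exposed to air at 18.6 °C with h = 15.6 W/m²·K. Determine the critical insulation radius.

r_cr = 1.25 cm

For a cylinder, r_cr = k_ins/h = 0.195/15.6 = 0.0125 m = 1.25 cm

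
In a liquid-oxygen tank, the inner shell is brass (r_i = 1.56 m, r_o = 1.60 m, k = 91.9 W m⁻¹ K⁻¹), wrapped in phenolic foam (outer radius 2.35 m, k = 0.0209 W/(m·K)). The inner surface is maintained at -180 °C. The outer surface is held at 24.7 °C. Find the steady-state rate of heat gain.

Q = 270 W

Treat each layer as a resistance in series:
  R_brass = (1/1.56 − 1/1.60)/(4πk) = 0.01603/(4π·91.9) = 1.388×10^-5 K/W
  R_phenolic foam = (1/1.60 − 1/2.35)/(4πk) = 0.1995/(4π·0.0209) = 0.7595 K/W
ΣR = 1.388×10^-5 + 0.7595 = 0.7595 K/W
Q = ΔT/ΣR = (-180 °C − 24.7 °C)/0.7595 = -270 W
(Negative Q ⇒ heat flows inward; heat gain = 270 W.)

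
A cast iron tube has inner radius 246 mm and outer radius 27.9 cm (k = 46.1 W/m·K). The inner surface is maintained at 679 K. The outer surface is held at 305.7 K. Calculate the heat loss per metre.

Q' = 2πk·ΔT/ln(r₂/r₁) = 2π × 46.1 × 373.3 / ln(0.279/0.246) = 8.59×10^5 W/m

Q' = 859 kW/m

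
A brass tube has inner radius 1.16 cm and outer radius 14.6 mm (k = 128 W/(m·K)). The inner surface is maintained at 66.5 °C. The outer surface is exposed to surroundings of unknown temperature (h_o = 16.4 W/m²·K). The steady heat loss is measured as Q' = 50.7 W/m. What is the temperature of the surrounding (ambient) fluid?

T_out = 32.8 °C

Series resistances:
  R'_brass = ln(0.0146/0.0116)/(2πk) = 0.2300/(2π·128) = 2.860×10^-4 m·K/W
  R'_conv,out = 1/(2πr h) = 1/(2π·0.0146·16.4) = 0.6647 m·K/W
ΣR = 0.6650 m·K/W
ΔT = Q'·ΣR = 50.7 × 0.6650 = 33.72 K
Heat flows outward, so T_out = T_in − ΔT = 66.5 − 33.72 = 32.8 °C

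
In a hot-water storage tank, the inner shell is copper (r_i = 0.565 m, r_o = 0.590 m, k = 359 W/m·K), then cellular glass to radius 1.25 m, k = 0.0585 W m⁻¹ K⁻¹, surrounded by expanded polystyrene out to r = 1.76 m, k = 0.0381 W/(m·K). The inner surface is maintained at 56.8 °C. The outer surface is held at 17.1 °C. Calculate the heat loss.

Treat each layer as a resistance in series:
  R_copper = (1/0.565 − 1/0.590)/(4πk) = 0.07500/(4π·359) = 1.662×10^-5 K/W
  R_cellular glass = (1/0.590 − 1/1.25)/(4πk) = 0.8949/(4π·0.0585) = 1.217 K/W
  R_expanded polystyrene = (1/1.25 − 1/1.76)/(4πk) = 0.2318/(4π·0.0381) = 0.4842 K/W
ΣR = 1.662×10^-5 + 1.217 + 0.4842 = 1.701 K/W
Q = ΔT/ΣR = (56.8 °C − 17.1 °C)/1.701 = 23.3 W

Q = 23.3 W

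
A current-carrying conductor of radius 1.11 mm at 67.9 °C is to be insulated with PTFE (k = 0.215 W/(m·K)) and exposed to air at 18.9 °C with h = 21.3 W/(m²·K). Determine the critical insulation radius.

For a cylinder, r_cr = k_ins/h = 0.215/21.3 = 0.0101 m = 1.01 cm

r_cr = 1.01 cm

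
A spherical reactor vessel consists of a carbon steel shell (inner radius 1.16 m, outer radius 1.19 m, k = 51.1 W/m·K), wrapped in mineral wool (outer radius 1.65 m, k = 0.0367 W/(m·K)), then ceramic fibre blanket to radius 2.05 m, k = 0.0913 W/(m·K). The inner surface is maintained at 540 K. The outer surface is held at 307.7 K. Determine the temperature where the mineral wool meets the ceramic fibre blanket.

T = 346.9 K

Series thermal resistances, inner to outer:
  R_carbon steel = (1/1.16 − 1/1.19)/(4πk) = 0.02173/(4π·51.1) = 3.384×10^-5 K/W
  R_mineral wool = (1/1.19 − 1/1.65)/(4πk) = 0.2343/(4π·0.0367) = 0.5080 K/W
  R_ceramic fibre blanket = (1/1.65 − 1/2.05)/(4πk) = 0.1183/(4π·0.0913) = 0.1031 K/W
ΣR = 3.384×10^-5 + 0.5080 + 0.1031 = 0.6111 K/W
Q = ΔT/ΣR = (540 K − 307.7 K)/0.6111 = 380.1 W
From the inner boundary to the mineral wool/ceramic fibre blanket interface, ΣR_partial = 0.5080 K/W.
T_interface = T_in − Q·ΣR_partial = 540 K − (380.1)(0.5080) = 346.9 K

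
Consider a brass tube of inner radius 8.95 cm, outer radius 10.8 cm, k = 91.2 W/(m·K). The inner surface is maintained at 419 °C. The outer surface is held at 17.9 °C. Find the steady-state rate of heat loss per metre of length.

Q' = 2πk·ΔT/ln(r₂/r₁) = 2π × 91.2 × 401.1 / ln(0.108/0.0895) = 1.22×10^6 W/m

Q' = 1220 kW/m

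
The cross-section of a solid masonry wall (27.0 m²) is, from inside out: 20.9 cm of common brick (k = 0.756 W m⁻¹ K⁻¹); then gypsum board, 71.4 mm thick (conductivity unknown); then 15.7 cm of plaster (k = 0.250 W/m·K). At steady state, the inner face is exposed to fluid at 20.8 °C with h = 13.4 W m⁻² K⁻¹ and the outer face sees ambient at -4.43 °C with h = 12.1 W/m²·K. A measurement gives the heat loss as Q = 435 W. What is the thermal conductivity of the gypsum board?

ΣR = ΔT/Q = |20.8 − -4.43|/435 = 0.05800 K/W
Known resistances:
  R_conv,in = 1/(hA) = 1/(13.4·27.0) = 0.002764 K/W
  R_common brick = L/(kA) = 0.209/(0.756·27.0) = 0.01024 K/W
  R_plaster = L/(kA) = 0.157/(0.250·27.0) = 0.02326 K/W
  R_conv,out = 1/(hA) = 1/(12.1·27.0) = 0.003061 K/W
R_gypsum board = ΣR − ΣR_known = 0.05800 − 0.03932 = 0.01868 K/W
L/(kA) = 0.01868 ⇒ k = 0.0714/(0.01868·27.0) = 0.142 W/m·K

k = 0.142 W/m·K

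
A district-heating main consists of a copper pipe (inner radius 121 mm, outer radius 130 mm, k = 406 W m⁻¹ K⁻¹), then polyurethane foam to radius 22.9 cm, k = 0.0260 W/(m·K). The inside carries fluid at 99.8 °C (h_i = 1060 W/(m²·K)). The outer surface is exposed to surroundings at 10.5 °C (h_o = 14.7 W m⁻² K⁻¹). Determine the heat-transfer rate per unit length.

Q' = 25.4 W/m

Series thermal resistances, inner to outer:
  R'_conv,in = 1/(2πr h) = 1/(2π·0.121·1060) = 0.001241 m·K/W
  R'_copper = ln(0.130/0.121)/(2πk) = 0.07174/(2π·406) = 2.812×10^-5 m·K/W
  R'_polyurethane foam = ln(0.229/0.130)/(2πk) = 0.5662/(2π·0.0260) = 3.466 m·K/W
  R'_conv,out = 1/(2πr h) = 1/(2π·0.229·14.7) = 0.04728 m·K/W
ΣR = 0.001241 + 2.812×10^-5 + 3.466 + 0.04728 = 3.515 m·K/W
Q' = ΔT/ΣR = (99.8 °C − 10.5 °C)/3.515 = 25.4 W/m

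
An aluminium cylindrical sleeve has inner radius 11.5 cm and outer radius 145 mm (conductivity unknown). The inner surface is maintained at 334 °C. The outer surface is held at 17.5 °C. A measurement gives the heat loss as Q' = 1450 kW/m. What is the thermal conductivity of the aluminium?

ΣR = ΔT/Q' = |334 − 17.5|/1.45×10^6 = 2.183×10^-4 m·K/W
ln(r₂/r₁)/(2πk) = 2.183×10^-4 ⇒ k = 0.2318/(2π·2.183×10^-4) = 169 W/m·K

k = 169 W/m·K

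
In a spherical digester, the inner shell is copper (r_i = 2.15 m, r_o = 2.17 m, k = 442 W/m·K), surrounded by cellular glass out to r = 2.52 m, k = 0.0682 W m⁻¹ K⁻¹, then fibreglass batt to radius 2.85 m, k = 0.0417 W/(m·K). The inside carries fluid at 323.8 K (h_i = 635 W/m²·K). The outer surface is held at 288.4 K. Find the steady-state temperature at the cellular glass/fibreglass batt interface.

T = 307.5 K

Treat each layer as a resistance in series:
  R_conv,in = 1/(4πr²h) = 1/(4π·2.15²·635) = 2.711×10^-5 K/W
  R_copper = (1/2.15 − 1/2.17)/(4πk) = 0.004287/(4π·442) = 7.718×10^-7 K/W
  R_cellular glass = (1/2.17 − 1/2.52)/(4πk) = 0.06400/(4π·0.0682) = 0.07468 K/W
  R_fibreglass batt = (1/2.52 − 1/2.85)/(4πk) = 0.04595/(4π·0.0417) = 0.08768 K/W
ΣR = 2.711×10^-5 + 7.718×10^-7 + 0.07468 + 0.08768 = 0.1624 K/W
Q = ΔT/ΣR = (323.8 K − 288.4 K)/0.1624 = 218.0 W
From the inner boundary to the cellular glass/fibreglass batt interface, ΣR_partial = 0.07471 K/W.
T_interface = T_in − Q·ΣR_partial = 323.8 K − (218.0)(0.07471) = 307.5 K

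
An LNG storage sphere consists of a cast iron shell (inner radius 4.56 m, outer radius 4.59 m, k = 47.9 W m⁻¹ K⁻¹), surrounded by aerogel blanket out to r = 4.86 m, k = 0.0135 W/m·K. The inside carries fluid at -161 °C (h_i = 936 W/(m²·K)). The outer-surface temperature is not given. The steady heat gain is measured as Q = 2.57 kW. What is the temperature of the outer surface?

T_out = 22.4 °C

Sum the resistances:
  R_conv,in = 1/(4πr²h) = 1/(4π·4.56²·936) = 4.089×10^-6 K/W
  R_cast iron = (1/4.56 − 1/4.59)/(4πk) = 0.001433/(4π·47.9) = 2.381×10^-6 K/W
  R_aerogel blanket = (1/4.59 − 1/4.86)/(4πk) = 0.01210/(4π·0.0135) = 0.07135 K/W
ΣR = 0.07135 K/W
ΔT = Q·ΣR = 2570 × 0.07135 = 183.4 K
Heat flows inward, so T_out = T_in + ΔT = -161 + 183.4 = 22.4 °C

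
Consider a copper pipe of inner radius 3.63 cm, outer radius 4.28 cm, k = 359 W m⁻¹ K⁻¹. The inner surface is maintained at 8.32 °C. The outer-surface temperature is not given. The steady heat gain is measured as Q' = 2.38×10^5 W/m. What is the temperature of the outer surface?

Series resistances:
  R'_copper = ln(0.0428/0.0363)/(2πk) = 0.1647/(2π·359) = 7.303×10^-5 m·K/W
ΣR = 7.303×10^-5 m·K/W
ΔT = Q'·ΣR = 2.38×10^5 × 7.303×10^-5 = 17.38 K
Heat flows inward, so T_out = T_in + ΔT = 8.32 + 17.38 = 25.7 °C

T_out = 25.7 °C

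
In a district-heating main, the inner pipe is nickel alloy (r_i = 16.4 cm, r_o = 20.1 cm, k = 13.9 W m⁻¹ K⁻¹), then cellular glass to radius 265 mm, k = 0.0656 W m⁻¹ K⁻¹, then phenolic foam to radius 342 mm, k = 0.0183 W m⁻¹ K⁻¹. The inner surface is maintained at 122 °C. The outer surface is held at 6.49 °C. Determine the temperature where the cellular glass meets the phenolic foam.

T = 95.1 °C

Series thermal resistances, inner to outer:
  R'_nickel alloy = ln(0.201/0.164)/(2πk) = 0.2034/(2π·13.9) = 0.002329 m·K/W
  R'_cellular glass = ln(0.265/0.201)/(2πk) = 0.2764/(2π·0.0656) = 0.6706 m·K/W
  R'_phenolic foam = ln(0.342/0.265)/(2πk) = 0.2551/(2π·0.0183) = 2.218 m·K/W
ΣR = 0.002329 + 0.6706 + 2.218 = 2.891 m·K/W
Q' = ΔT/ΣR = (122 °C − 6.49 °C)/2.891 = 39.96 W/m
From the inner boundary to the cellular glass/phenolic foam interface, ΣR_partial = 0.6729 m·K/W.
T_interface = T_in − Q'·ΣR_partial = 122 °C − (39.96)(0.6729) = 95.1 °C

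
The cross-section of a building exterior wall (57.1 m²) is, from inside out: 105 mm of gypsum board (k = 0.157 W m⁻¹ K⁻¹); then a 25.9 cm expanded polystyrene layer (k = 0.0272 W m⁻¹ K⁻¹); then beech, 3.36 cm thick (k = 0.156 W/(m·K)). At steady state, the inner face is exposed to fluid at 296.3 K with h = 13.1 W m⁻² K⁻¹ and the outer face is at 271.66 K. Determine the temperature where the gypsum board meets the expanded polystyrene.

T = 294.5 K

Resistance network (inner→outer):
  R_conv,in = 1/(hA) = 1/(13.1·57.1) = 0.001337 K/W
  R_gypsum board = L/(kA) = 0.105/(0.157·57.1) = 0.01171 K/W
  R_expanded polystyrene = L/(kA) = 0.259/(0.0272·57.1) = 0.1668 K/W
  R_beech = L/(kA) = 0.0336/(0.156·57.1) = 0.003772 K/W
ΣR = 0.001337 + 0.01171 + 0.1668 + 0.003772 = 0.1836 K/W
Q = ΔT/ΣR = (296.3 K − 271.66 K)/0.1836 = 134.2 W
From the inner boundary to the gypsum board/expanded polystyrene interface, ΣR_partial = 0.01305 K/W.
T_interface = T_in − Q·ΣR_partial = 296.3 K − (134.2)(0.01305) = 294.5 K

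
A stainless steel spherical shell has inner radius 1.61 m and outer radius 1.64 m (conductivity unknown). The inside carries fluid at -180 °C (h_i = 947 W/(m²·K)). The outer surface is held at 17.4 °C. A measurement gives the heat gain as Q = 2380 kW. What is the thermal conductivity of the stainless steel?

k = 17.9 W/m·K

ΣR = ΔT/Q = |-180 − 17.4|/2.38×10^6 = 8.294×10^-5 K/W
Known resistances:
  R_conv,in = 1/(4πr²h) = 1/(4π·1.61²·947) = 3.242×10^-5 K/W
R_stainless steel = ΣR − ΣR_known = 8.294×10^-5 − 3.242×10^-5 = 5.052×10^-5 K/W
(1/r₁−1/r₂)/(4πk) = 5.052×10^-5 ⇒ k = 0.01136/(4π·5.052×10^-5) = 17.9 W/m·K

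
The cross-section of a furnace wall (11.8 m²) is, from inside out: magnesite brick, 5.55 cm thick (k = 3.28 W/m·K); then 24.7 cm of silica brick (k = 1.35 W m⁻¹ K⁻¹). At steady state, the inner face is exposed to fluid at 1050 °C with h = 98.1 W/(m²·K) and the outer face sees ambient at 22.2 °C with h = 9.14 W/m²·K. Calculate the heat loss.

Q = 38.0 kW

Resistance network (inner→outer):
  R_conv,in = 1/(hA) = 1/(98.1·11.8) = 8.639×10^-4 K/W
  R_magnesite brick = L/(kA) = 0.0555/(3.28·11.8) = 0.001434 K/W
  R_silica brick = L/(kA) = 0.247/(1.35·11.8) = 0.01551 K/W
  R_conv,out = 1/(hA) = 1/(9.14·11.8) = 0.009272 K/W
ΣR = 8.639×10^-4 + 0.001434 + 0.01551 + 0.009272 = 0.02708 K/W
Q = ΔT/ΣR = (1050 °C − 22.2 °C)/0.02708 = 38000 W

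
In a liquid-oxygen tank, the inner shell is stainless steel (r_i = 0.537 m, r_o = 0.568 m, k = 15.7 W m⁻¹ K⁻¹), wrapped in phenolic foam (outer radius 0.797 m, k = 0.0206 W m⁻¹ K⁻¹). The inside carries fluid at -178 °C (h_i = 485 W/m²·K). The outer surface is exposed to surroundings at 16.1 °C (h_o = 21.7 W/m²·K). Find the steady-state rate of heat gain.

Q = 99.0 W

Resistance network (inner→outer):
  R_conv,in = 1/(4πr²h) = 1/(4π·0.537²·485) = 5.690×10^-4 K/W
  R_stainless steel = (1/0.537 − 1/0.568)/(4πk) = 0.1016/(4π·15.7) = 5.151×10^-4 K/W
  R_phenolic foam = (1/0.568 − 1/0.797)/(4πk) = 0.5059/(4π·0.0206) = 1.954 K/W
  R_conv,out = 1/(4πr²h) = 1/(4π·0.797²·21.7) = 0.005773 K/W
ΣR = 5.690×10^-4 + 5.151×10^-4 + 1.954 + 0.005773 = 1.961 K/W
Q = ΔT/ΣR = (-178 °C − 16.1 °C)/1.961 = -99.0 W
(Negative Q ⇒ heat flows inward; heat gain = 99.0 W.)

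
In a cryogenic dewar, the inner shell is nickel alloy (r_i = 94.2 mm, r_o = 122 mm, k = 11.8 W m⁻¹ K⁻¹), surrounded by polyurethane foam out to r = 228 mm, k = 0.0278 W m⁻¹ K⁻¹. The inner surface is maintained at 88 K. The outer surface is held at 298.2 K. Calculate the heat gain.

Q = 19.2 W

Series thermal resistances, inner to outer:
  R_nickel alloy = (1/0.0942 − 1/0.122)/(4πk) = 2.419/(4π·11.8) = 0.01631 K/W
  R_polyurethane foam = (1/0.122 − 1/0.228)/(4πk) = 3.811/(4π·0.0278) = 10.91 K/W
ΣR = 0.01631 + 10.91 = 10.93 K/W
Q = ΔT/ΣR = (88 K − 298.2 K)/10.93 = -19.2 W
(Negative Q ⇒ heat flows inward; heat gain = 19.2 W.)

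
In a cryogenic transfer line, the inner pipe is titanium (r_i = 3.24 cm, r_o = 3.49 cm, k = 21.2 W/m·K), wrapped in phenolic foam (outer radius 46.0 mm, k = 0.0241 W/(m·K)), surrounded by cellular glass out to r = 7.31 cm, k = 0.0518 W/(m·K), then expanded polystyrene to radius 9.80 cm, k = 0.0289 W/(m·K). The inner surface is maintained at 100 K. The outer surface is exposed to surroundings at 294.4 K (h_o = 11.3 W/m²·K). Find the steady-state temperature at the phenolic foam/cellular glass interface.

T = 171 K

Series thermal resistances, inner to outer:
  R'_titanium = ln(0.0349/0.0324)/(2πk) = 0.07433/(2π·21.2) = 5.580×10^-4 m·K/W
  R'_phenolic foam = ln(0.0460/0.0349)/(2πk) = 0.2762/(2π·0.0241) = 1.824 m·K/W
  R'_cellular glass = ln(0.0731/0.0460)/(2πk) = 0.4632/(2π·0.0518) = 1.423 m·K/W
  R'_expanded polystyrene = ln(0.0980/0.0731)/(2πk) = 0.2931/(2π·0.0289) = 1.614 m·K/W
  R'_conv,out = 1/(2πr h) = 1/(2π·0.0980·11.3) = 0.1437 m·K/W
ΣR = 5.580×10^-4 + 1.824 + 1.423 + 1.614 + 0.1437 = 5.005 m·K/W
Q' = ΔT/ΣR = (100 K − 294.4 K)/5.005 = -38.84 W/m
From the inner boundary to the phenolic foam/cellular glass interface, ΣR_partial = 1.825 m·K/W.
T_interface = T_in − Q'·ΣR_partial = 100 K − (-38.84)(1.825) = 171 K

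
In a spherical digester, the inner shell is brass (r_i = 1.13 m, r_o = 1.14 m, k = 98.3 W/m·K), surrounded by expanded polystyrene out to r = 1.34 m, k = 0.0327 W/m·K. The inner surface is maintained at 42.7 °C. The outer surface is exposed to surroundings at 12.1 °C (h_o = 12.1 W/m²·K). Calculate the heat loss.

Q = 94.9 W

Treat each layer as a resistance in series:
  R_brass = (1/1.13 − 1/1.14)/(4πk) = 0.007763/(4π·98.3) = 6.284×10^-6 K/W
  R_expanded polystyrene = (1/1.14 − 1/1.34)/(4πk) = 0.1309/(4π·0.0327) = 0.3186 K/W
  R_conv,out = 1/(4πr²h) = 1/(4π·1.34²·12.1) = 0.003663 K/W
ΣR = 6.284×10^-6 + 0.3186 + 0.003663 = 0.3223 K/W
Q = ΔT/ΣR = (42.7 °C − 12.1 °C)/0.3223 = 94.9 W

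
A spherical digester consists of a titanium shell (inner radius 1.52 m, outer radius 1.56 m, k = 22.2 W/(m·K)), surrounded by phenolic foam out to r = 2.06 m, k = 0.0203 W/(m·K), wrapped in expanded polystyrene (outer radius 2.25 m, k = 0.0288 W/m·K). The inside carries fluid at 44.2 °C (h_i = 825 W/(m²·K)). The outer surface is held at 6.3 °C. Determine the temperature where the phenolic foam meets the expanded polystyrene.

T = 12.2 °C

Treat each layer as a resistance in series:
  R_conv,in = 1/(4πr²h) = 1/(4π·1.52²·825) = 4.175×10^-5 K/W
  R_titanium = (1/1.52 − 1/1.56)/(4πk) = 0.01687/(4π·22.2) = 6.047×10^-5 K/W
  R_phenolic foam = (1/1.56 − 1/2.06)/(4πk) = 0.1556/(4π·0.0203) = 0.6099 K/W
  R_expanded polystyrene = (1/2.06 − 1/2.25)/(4πk) = 0.04099/(4π·0.0288) = 0.1133 K/W
ΣR = 4.175×10^-5 + 6.047×10^-5 + 0.6099 + 0.1133 = 0.7233 K/W
Q = ΔT/ΣR = (44.2 °C − 6.3 °C)/0.7233 = 52.40 W
From the inner boundary to the phenolic foam/expanded polystyrene interface, ΣR_partial = 0.6100 K/W.
T_interface = T_in − Q·ΣR_partial = 44.2 °C − (52.40)(0.6100) = 12.2 °C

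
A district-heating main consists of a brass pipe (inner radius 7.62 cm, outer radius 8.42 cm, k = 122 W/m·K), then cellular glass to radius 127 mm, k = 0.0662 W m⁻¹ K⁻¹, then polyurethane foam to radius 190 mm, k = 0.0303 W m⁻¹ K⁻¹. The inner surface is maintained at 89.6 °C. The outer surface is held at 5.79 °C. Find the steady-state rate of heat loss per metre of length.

Treat each layer as a resistance in series:
  R'_brass = ln(0.0842/0.0762)/(2πk) = 0.09983/(2π·122) = 1.302×10^-4 m·K/W
  R'_cellular glass = ln(0.127/0.0842)/(2πk) = 0.4110/(2π·0.0662) = 0.9881 m·K/W
  R'_polyurethane foam = ln(0.190/0.127)/(2πk) = 0.4028/(2π·0.0303) = 2.116 m·K/W
ΣR = 1.302×10^-4 + 0.9881 + 2.116 = 3.104 m·K/W
Q' = ΔT/ΣR = (89.6 °C − 5.79 °C)/3.104 = 27.0 W/m

Q' = 27.0 W/m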